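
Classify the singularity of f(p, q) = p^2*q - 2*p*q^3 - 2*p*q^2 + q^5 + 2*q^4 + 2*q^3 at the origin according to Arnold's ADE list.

The Hessian of f at 0 has rank 0. Corank 2; j^3 = q*(p^2 - 2*p*q + 2*q^2) splits into three distinct lines over C (the quadratic factor has nonzero discriminant), so D_4.

D_{4}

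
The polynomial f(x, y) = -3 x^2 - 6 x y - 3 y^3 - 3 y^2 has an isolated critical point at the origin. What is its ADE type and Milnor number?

Type A2, Milnor number mu = 2.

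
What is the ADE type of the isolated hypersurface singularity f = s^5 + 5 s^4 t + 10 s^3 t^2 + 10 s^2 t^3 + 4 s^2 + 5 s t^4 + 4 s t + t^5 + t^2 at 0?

A4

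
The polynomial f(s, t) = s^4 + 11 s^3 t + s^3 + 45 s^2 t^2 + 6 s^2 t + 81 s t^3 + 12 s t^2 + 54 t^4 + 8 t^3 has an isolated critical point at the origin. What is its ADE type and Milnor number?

Type E_{7}, Milnor number mu = 7.

The Hessian of f at 0 has rank 0. Corank 2; j^3 = (s + 2*t)^3 is a perfect cube, so E-series; the 4-jet and mu = 7 give E_7.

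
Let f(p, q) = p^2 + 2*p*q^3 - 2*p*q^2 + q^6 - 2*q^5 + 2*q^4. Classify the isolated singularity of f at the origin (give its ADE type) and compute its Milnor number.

The Hessian of f at 0 is [[2, 0], [0, 0]] with rank 1, so corank 1. A Groebner basis of the Jacobian ideal J(f) in C{p,q} is {p^2, p*q, -p + q^2}; counting standard monomials gives mu = 3. Corank 1: A-series; mu = 3 gives A_3.

Type A_3, Milnor number mu = 3.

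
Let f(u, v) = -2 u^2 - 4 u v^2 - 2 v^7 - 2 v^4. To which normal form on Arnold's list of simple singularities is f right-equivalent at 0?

A_6

The Hessian of f at 0 has rank 1. Corank 1: A-series; mu = 6 gives A_6.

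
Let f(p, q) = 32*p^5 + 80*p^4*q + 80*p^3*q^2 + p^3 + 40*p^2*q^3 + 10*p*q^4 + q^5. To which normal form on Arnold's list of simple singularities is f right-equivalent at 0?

The Hessian of f at 0 is [[0, 0], [0, 0]] with rank 0, so corank 2. A Groebner basis of the Jacobian ideal J(f) in C{p,q} is {q^5, p*q^3 + q^4/8, p^2}; counting standard monomials gives mu = 8. Corank 2; j^3 = p^3 is a perfect cube, so E-series; the 5-jet and mu = 8 give E_8.

E_{8}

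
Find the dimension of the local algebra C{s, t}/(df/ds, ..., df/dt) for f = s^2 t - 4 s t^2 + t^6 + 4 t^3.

7

The Hessian of f at 0 is [[0, 0], [0, 0]] with rank 0, so corank 2. A Groebner basis of the Jacobian ideal J(f) in C{s,t} is {s^2/6 + t^5 - 2*t^2/3, s^3 - 8*t^3, s*t - 2*t^2}; counting standard monomials gives mu = 7. Corank 2; j^3 = t*(s - 2*t)^2 has shape L^2 M (L != M), so D-series; mu = 7 gives D_7.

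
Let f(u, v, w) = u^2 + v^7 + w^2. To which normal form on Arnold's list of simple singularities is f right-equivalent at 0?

The Hessian of f at 0 is [[2, 0, 0], [0, 0, 0], [0, 0, 2]] with rank 2, so corank 1. A Groebner basis of the Jacobian ideal J(f) in C{u,v,w} is {v^6, u, w}; counting standard monomials gives mu = 6. Corank 1: A-series; mu = 6 gives A_6.

A_6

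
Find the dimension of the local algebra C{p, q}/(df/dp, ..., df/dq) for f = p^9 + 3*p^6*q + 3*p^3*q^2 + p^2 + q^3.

The Hessian of f at 0 has rank 1. Corank 1: A-series; mu = 2 gives A_2.

2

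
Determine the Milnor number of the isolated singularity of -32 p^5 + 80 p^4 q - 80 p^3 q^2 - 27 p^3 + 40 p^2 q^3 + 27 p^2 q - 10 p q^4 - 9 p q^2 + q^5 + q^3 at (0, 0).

The Hessian of f at 0 has rank 0. Corank 2; j^3 = -(3*p - q)^3 is a perfect cube, so E-series; the 5-jet and mu = 8 give E_8.

8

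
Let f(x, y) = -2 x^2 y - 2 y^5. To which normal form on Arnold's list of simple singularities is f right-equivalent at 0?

The Hessian of f at 0 has rank 0. Corank 2; j^3 = -2*x^2*y has shape L^2 M (L != M), so D-series; mu = 6 gives D_6.

D_{6}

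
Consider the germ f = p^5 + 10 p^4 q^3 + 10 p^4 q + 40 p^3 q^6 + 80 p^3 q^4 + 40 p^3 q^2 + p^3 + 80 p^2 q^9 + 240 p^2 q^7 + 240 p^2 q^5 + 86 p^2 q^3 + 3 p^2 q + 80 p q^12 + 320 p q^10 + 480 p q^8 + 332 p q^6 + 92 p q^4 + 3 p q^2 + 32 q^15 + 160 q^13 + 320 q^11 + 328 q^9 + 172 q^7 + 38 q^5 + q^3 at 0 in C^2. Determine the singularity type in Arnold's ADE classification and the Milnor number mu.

The Hessian of f at 0 has rank 0. Corank 2; j^3 = (p + q)^3 is a perfect cube, so E-series; the 5-jet and mu = 8 give E_8.

Type E_8, Milnor number mu = 8.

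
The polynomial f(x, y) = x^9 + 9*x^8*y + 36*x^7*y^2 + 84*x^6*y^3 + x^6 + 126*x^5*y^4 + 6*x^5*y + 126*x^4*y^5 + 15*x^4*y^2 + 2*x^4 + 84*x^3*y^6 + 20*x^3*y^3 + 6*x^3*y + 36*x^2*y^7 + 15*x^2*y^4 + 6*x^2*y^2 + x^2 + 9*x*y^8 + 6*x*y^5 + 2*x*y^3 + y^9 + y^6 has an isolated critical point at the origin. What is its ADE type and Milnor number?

Type A8, Milnor number mu = 8.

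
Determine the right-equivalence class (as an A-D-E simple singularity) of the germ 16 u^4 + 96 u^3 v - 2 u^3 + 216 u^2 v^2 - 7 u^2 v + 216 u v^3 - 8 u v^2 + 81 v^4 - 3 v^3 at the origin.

D_5

The Hessian of f at 0 has rank 0. Corank 2; j^3 = -(u + v)^2*(2*u + 3*v) has shape L^2 M (L != M), so D-series; mu = 5 gives D_5.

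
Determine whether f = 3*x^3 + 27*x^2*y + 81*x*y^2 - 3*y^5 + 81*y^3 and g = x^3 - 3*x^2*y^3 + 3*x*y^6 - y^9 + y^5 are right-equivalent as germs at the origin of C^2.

The Hessian of f at 0 has rank 0. Corank 2; j^3 = 3*(x + 3*y)^3 is a perfect cube, so E-series; the 5-jet and mu = 8 give E_8. The Hessian of g at 0 has rank 0. Corank 2; j^3 = x^3 is a perfect cube, so E-series; the 5-jet and mu = 8 give E_8. Both have type E_8, hence right-equivalent.

Yes.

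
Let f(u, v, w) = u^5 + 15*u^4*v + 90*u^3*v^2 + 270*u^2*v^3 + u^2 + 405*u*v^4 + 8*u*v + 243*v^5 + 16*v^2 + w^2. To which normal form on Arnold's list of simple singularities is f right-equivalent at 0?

The Hessian of f at 0 has rank 2. Corank 1: A-series; mu = 4 gives A_4.

A_{4}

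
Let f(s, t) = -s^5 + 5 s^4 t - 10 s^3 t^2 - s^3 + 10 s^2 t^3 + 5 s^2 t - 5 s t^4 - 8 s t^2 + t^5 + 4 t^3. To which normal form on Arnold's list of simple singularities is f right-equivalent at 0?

D_{6}

The Hessian of f at 0 is [[0, 0], [0, 0]] with rank 0, so corank 2. A Groebner basis of the Jacobian ideal J(f) in C{s,t} is {-s*t/5 + t^4 + 2*t^2/5, s*t^2 - 2*t^3, s^2 - 3*s*t + 2*t^2}; counting standard monomials gives mu = 6. Corank 2; j^3 = -(s - 2*t)^2*(s - t) has shape L^2 M (L != M), so D-series; mu = 6 gives D_6.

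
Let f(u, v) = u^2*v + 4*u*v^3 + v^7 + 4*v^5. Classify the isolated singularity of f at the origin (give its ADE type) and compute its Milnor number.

Type D8, Milnor number mu = 8.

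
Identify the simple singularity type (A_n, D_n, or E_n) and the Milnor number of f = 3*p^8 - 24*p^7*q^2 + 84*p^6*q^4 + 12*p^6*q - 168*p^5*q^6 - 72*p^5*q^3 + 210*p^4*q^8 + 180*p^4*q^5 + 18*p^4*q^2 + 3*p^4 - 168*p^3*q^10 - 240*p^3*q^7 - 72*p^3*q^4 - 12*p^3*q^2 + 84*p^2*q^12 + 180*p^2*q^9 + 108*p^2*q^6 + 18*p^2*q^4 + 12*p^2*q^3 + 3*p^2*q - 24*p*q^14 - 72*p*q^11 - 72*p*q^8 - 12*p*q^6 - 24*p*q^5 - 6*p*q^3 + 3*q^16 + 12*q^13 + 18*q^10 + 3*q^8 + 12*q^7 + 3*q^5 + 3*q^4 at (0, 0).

Type D_5, Milnor number mu = 5.

The Hessian of f at 0 is [[0, 0], [0, 0]] with rank 0, so corank 2. A Groebner basis of the Jacobian ideal J(f) in C{p,q} is {p*q^2, -p*q + q^3, p^2 + 4*p*q}; counting standard monomials gives mu = 5. Corank 2; j^3 = 3*p^2*q has shape L^2 M (L != M), so D-series; mu = 5 gives D_5.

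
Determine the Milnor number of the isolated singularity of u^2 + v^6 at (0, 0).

5

The Hessian of f at 0 has rank 1. Corank 1: A-series; mu = 5 gives A_5.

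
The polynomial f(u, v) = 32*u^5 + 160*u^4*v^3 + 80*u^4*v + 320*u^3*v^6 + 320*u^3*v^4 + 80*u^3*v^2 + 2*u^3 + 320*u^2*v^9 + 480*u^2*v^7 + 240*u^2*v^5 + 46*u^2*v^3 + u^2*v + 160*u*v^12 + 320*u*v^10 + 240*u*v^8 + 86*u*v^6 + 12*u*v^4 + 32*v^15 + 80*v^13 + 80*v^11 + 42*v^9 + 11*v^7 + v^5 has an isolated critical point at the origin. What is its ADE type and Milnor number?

The Hessian of f at 0 is [[0, 0], [0, 0]] with rank 0, so corank 2. A Groebner basis of the Jacobian ideal J(f) in C{u,v} is {-u*v/9 + v^4, u*v^2, u^2 + 5*u*v/9}; counting standard monomials gives mu = 6. Corank 2; j^3 = u^2*(2*u + v) has shape L^2 M (L != M), so D-series; mu = 6 gives D_6.

Type D_6, Milnor number mu = 6.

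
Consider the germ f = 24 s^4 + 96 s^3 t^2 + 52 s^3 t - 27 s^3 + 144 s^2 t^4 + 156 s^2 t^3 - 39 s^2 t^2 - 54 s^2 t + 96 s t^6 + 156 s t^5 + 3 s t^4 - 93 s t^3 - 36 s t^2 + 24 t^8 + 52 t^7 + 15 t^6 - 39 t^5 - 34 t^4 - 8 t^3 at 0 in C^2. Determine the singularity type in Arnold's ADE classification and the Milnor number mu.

The Hessian of f at 0 has rank 0. Corank 2; j^3 = -(3*s + 2*t)^3 is a perfect cube, so E-series; the 4-jet and mu = 7 give E_7.

Type E_{7}, Milnor number mu = 7.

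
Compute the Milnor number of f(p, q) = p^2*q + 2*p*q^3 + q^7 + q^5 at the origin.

The Hessian of f at 0 is [[0, 0], [0, 0]] with rank 0, so corank 2. A Groebner basis of the Jacobian ideal J(f) in C{p,q} is {p^2*q^2 + p^2/7 + p*q^2/7, p^3 - p^2/7 - p*q^2/7, p*q + q^3}; counting standard monomials gives mu = 8. Corank 2; j^3 = p^2*q has shape L^2 M (L != M), so D-series; mu = 8 gives D_8.

8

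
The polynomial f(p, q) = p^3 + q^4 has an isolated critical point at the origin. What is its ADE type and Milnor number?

Type E_6, Milnor number mu = 6.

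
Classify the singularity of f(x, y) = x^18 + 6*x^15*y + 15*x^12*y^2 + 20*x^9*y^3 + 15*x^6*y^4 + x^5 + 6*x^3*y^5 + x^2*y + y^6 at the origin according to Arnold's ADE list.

D7

The Hessian of f at 0 has rank 0. Corank 2; j^3 = x^2*y has shape L^2 M (L != M), so D-series; mu = 7 gives D_7.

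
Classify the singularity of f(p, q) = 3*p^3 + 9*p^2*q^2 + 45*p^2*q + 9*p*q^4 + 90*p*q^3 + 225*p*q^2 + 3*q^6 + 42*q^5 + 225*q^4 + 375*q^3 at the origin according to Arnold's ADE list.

The Hessian of f at 0 has rank 0. Corank 2; j^3 = 3*(p + 5*q)^3 is a perfect cube, so E-series; the 5-jet and mu = 8 give E_8.

E_8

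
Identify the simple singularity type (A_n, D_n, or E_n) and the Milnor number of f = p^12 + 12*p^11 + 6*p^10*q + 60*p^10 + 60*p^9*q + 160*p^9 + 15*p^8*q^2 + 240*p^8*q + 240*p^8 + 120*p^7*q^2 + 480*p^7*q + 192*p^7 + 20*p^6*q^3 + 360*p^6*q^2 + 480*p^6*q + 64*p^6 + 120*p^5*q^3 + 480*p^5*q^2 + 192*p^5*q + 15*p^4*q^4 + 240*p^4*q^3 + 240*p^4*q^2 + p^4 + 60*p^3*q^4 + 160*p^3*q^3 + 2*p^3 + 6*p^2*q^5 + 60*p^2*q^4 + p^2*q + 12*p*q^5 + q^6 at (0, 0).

Type D_7, Milnor number mu = 7.

The Hessian of f at 0 has rank 0. Corank 2; j^3 = p^2*(2*p + q) has shape L^2 M (L != M), so D-series; mu = 7 gives D_7.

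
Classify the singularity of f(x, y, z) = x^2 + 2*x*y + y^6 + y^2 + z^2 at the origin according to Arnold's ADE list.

A5

The Hessian of f at 0 has rank 2. Corank 1: A-series; mu = 5 gives A_5.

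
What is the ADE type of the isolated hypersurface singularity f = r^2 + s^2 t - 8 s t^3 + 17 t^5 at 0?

The Hessian of f at 0 has rank 1. Corank 2; j^3 = s^2*t has shape L^2 M (L != M), so D-series; mu = 6 gives D_6.

D_6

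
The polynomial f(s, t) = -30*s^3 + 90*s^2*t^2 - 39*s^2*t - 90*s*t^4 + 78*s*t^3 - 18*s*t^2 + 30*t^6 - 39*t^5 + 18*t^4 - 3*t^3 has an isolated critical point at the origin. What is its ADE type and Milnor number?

Type D_4, Milnor number mu = 4.

The Hessian of f at 0 is [[0, 0], [0, 0]] with rank 0, so corank 2. A Groebner basis of the Jacobian ideal J(f) in C{s,t} is {t^3, s^2 - 3*t^2/11, s*t + 6*t^2/11}; counting standard monomials gives mu = 4. Corank 2; j^3 = -3*(2*s + t)*(5*s^2 + 4*s*t + t^2) splits into three distinct lines over C (the quadratic factor has nonzero discriminant), so D_4.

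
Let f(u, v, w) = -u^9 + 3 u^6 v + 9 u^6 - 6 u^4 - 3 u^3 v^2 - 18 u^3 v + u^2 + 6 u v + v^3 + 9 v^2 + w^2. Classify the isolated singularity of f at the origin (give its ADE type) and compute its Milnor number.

Type A_{2}, Milnor number mu = 2.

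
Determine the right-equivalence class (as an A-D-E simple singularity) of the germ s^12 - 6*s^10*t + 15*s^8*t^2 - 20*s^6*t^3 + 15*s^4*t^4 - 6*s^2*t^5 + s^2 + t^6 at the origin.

A_5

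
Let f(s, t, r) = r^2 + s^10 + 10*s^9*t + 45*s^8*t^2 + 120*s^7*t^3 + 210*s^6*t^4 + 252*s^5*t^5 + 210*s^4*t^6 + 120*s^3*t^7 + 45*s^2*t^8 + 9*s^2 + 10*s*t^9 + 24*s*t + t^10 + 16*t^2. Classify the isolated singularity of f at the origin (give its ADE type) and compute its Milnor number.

Type A_9, Milnor number mu = 9.

The Hessian of f at 0 has rank 2. Corank 1: A-series; mu = 9 gives A_9.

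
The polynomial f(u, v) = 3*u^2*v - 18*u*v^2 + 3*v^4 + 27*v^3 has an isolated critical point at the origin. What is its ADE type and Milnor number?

The Hessian of f at 0 is [[0, 0], [0, 0]] with rank 0, so corank 2. A Groebner basis of the Jacobian ideal J(f) in C{u,v} is {u^3 + 27*u^2/4 - 243*v^2/4, u^2/4 + v^3 - 9*v^2/4, u*v - 3*v^2}; counting standard monomials gives mu = 5. Corank 2; j^3 = 3*v*(u - 3*v)^2 has shape L^2 M (L != M), so D-series; mu = 5 gives D_5.

Type D_{5}, Milnor number mu = 5.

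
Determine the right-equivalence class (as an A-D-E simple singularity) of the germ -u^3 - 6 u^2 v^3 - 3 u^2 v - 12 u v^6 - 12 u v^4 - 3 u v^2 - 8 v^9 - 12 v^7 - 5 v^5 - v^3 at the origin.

E_8

The Hessian of f at 0 is [[0, 0], [0, 0]] with rank 0, so corank 2. A Groebner basis of the Jacobian ideal J(f) in C{u,v} is {u^2/4 + u*v^3 + u*v/2 + v^2/4, v^4, u^3 - 3*u*v^2 - 2*v^3, u^2*v + 2*u*v^2 + v^3}; counting standard monomials gives mu = 8. Corank 2; j^3 = -(u + v)^3 is a perfect cube, so E-series; the 5-jet and mu = 8 give E_8.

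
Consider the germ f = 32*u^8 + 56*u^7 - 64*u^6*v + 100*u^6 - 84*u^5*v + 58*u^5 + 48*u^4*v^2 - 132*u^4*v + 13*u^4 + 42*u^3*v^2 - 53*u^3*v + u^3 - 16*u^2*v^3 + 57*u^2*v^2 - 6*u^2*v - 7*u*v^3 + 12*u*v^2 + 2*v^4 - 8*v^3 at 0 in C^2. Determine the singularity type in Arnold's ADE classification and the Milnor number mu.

The Hessian of f at 0 has rank 0. Corank 2; j^3 = (u - 2*v)^3 is a perfect cube, so E-series; the 4-jet and mu = 7 give E_7.

Type E7, Milnor number mu = 7.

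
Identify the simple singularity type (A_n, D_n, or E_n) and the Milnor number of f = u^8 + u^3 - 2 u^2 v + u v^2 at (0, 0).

The Hessian of f at 0 has rank 0. Corank 2; j^3 = u*(u - v)^2 has shape L^2 M (L != M), so D-series; mu = 9 gives D_9.

Type D_9, Milnor number mu = 9.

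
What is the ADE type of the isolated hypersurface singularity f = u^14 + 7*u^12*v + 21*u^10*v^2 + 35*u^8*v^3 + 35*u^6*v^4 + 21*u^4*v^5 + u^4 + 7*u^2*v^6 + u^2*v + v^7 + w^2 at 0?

D8

The Hessian of f at 0 is [[0, 0, 0], [0, 0, 0], [0, 0, 2]] with rank 1, so corank 2. A Groebner basis of the Jacobian ideal J(f) in C{u,v,w} is {u^2/7 + v^6, u^3, u*v, w}; counting standard monomials gives mu = 8. Corank 2; j^3 = u^2*v has shape L^2 M (L != M), so D-series; mu = 8 gives D_8.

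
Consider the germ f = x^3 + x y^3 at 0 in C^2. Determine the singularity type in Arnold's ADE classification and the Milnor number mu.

The Hessian of f at 0 is [[0, 0], [0, 0]] with rank 0, so corank 2. A Groebner basis of the Jacobian ideal J(f) in C{x,y} is {x^3, x*y^2, 3*x^2 + y^3}; counting standard monomials gives mu = 7. Corank 2; j^3 = x^3 is a perfect cube, so E-series; the 4-jet and mu = 7 give E_7.

Type E_7, Milnor number mu = 7.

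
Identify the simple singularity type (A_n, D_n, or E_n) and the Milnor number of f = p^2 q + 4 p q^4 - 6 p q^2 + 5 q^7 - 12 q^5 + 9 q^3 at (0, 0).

Type D_{8}, Milnor number mu = 8.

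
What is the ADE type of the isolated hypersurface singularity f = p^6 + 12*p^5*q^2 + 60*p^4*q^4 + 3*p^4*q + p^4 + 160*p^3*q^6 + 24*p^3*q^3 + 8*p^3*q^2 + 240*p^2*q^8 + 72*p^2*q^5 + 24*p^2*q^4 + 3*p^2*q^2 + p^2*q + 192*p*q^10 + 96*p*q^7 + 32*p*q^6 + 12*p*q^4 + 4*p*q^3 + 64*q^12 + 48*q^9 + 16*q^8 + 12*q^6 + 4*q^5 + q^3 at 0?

The Hessian of f at 0 has rank 0. Corank 2; j^3 = q*(p^2 + q^2) splits into three distinct lines over C (the quadratic factor has nonzero discriminant), so D_4.

D_4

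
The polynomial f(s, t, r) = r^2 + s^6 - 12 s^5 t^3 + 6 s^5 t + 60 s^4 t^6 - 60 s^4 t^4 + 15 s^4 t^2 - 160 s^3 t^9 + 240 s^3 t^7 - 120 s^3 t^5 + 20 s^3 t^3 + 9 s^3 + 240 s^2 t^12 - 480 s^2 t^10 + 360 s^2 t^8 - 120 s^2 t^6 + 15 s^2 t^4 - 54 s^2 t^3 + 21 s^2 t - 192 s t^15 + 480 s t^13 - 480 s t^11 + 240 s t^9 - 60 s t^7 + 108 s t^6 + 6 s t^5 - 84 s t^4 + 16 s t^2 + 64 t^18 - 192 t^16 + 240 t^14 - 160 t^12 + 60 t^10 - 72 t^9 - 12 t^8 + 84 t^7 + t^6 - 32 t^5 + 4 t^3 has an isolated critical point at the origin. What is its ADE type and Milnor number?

Type D_{7}, Milnor number mu = 7.

The Hessian of f at 0 has rank 1. Corank 2; j^3 = (s + t)*(3*s + 2*t)^2 has shape L^2 M (L != M), so D-series; mu = 7 gives D_7.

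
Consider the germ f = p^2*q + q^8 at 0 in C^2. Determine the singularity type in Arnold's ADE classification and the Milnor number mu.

Type D9, Milnor number mu = 9.

The Hessian of f at 0 has rank 0. Corank 2; j^3 = p^2*q has shape L^2 M (L != M), so D-series; mu = 9 gives D_9.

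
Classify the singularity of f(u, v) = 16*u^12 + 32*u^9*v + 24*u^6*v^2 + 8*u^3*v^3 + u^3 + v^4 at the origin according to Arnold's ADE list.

The Hessian of f at 0 has rank 0. Corank 2; j^3 = u^3 is a perfect cube, so E-series; the 4-jet and mu = 6 give E_6.

E_{6}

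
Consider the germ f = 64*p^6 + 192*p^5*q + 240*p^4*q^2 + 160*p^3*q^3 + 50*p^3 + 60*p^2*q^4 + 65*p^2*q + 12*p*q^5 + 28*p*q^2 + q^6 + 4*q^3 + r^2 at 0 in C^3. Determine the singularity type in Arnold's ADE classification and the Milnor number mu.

The Hessian of f at 0 is [[0, 0, 0], [0, 0, 0], [0, 0, 2]] with rank 1, so corank 2. A Groebner basis of the Jacobian ideal J(f) in C{p,q,r} is {-15625*p*q/12 + q^5 - 3125*q^2/6, p*q^2 + 2*q^3/5, p^2 + 9*p*q/10 + q^2/5, r}; counting standard monomials gives mu = 7. Corank 2; j^3 = (2*p + q)*(5*p + 2*q)^2 has shape L^2 M (L != M), so D-series; mu = 7 gives D_7.

Type D7, Milnor number mu = 7.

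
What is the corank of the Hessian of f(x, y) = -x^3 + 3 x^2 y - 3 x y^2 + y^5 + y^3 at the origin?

The Hessian at 0 is [[0, 0], [0, 0]] of rank 0; hence corank 2.

2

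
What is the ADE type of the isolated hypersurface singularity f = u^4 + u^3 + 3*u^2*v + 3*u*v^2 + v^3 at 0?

E6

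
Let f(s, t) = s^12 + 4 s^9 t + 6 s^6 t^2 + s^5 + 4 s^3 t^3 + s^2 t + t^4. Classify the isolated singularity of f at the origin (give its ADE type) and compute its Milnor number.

The Hessian of f at 0 has rank 0. Corank 2; j^3 = s^2*t has shape L^2 M (L != M), so D-series; mu = 5 gives D_5.

Type D_5, Milnor number mu = 5.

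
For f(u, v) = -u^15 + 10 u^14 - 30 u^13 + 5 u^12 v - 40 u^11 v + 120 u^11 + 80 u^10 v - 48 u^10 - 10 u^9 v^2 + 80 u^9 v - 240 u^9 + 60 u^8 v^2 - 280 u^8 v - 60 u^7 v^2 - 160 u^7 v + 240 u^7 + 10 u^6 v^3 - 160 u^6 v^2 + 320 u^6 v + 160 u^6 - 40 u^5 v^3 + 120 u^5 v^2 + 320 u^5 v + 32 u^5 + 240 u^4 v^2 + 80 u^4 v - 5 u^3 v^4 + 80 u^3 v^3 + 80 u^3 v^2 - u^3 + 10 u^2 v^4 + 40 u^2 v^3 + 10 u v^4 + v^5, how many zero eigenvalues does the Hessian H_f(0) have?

2

Hessian at 0 has rank 0.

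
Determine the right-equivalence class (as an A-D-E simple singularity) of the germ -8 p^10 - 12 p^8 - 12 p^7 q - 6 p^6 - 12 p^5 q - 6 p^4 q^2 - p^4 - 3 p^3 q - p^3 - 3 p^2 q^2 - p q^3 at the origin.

E7

The Hessian of f at 0 is [[0, 0], [0, 0]] with rank 0, so corank 2. A Groebner basis of the Jacobian ideal J(f) in C{p,q} is {3*p^2 + q^4 + q^3, p^3, p^2*q - p^2 - q^3/3, 2*p^2 + p*q^2 + 2*q^3/3}; counting standard monomials gives mu = 7. Corank 2; j^3 = -p^3 is a perfect cube, so E-series; the 4-jet and mu = 7 give E_7.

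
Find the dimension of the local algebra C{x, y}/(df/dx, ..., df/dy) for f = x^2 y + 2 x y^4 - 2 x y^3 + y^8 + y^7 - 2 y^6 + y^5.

9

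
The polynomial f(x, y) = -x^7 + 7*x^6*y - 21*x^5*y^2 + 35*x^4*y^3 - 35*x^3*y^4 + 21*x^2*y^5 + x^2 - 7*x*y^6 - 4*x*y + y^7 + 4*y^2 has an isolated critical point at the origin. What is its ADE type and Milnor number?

The Hessian of f at 0 has rank 1. Corank 1: A-series; mu = 6 gives A_6.

Type A_{6}, Milnor number mu = 6.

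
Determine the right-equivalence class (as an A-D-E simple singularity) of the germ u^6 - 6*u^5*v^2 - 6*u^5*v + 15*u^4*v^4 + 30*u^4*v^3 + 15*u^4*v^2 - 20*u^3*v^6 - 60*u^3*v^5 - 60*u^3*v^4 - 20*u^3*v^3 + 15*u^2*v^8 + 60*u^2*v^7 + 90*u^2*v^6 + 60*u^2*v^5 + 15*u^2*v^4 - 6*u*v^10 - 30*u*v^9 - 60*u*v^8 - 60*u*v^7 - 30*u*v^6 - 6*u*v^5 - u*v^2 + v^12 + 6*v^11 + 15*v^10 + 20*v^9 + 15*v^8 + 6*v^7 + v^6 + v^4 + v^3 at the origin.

D_{7}

The Hessian of f at 0 has rank 0. Corank 2; j^3 = -v^2*(u - v) has shape L^2 M (L != M), so D-series; mu = 7 gives D_7.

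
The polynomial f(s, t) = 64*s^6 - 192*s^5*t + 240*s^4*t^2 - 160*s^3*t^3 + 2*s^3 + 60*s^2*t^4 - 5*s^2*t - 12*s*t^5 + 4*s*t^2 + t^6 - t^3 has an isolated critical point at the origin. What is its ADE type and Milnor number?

Type D_7, Milnor number mu = 7.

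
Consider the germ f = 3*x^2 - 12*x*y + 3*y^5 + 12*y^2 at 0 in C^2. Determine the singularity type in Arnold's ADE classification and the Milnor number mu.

Type A4, Milnor number mu = 4.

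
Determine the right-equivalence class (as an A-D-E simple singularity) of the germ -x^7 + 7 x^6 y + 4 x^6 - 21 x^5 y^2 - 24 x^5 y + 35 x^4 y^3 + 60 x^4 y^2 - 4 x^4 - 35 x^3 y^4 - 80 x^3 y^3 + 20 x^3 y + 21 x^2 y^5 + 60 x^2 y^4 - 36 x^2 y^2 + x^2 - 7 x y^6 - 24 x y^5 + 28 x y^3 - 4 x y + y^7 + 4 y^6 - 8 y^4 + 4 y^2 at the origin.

A_{6}

The Hessian of f at 0 has rank 1. Corank 1: A-series; mu = 6 gives A_6.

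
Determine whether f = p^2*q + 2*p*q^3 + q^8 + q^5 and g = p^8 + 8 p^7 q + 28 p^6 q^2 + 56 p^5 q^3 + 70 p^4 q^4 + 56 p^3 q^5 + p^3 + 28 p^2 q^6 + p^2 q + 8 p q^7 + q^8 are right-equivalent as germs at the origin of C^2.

Yes.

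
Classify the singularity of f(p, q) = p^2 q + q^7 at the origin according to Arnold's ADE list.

The Hessian of f at 0 has rank 0. Corank 2; j^3 = p^2*q has shape L^2 M (L != M), so D-series; mu = 8 gives D_8.

D_8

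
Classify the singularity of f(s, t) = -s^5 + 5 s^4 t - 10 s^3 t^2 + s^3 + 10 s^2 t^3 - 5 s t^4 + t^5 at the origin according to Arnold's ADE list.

E_{8}

The Hessian of f at 0 has rank 0. Corank 2; j^3 = s^3 is a perfect cube, so E-series; the 5-jet and mu = 8 give E_8.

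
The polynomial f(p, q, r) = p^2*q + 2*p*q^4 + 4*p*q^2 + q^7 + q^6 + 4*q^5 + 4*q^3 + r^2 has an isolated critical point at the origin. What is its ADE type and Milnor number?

The Hessian of f at 0 is [[0, 0, 0], [0, 0, 0], [0, 0, 2]] with rank 1, so corank 2. A Groebner basis of the Jacobian ideal J(f) in C{p,q,r} is {p*q + q^4 + 2*q^2, p^3 - 2*p^2 - 8*p*q + 8*q^3 - 8*q^2, p^2*q + 2*p^2/3 + 8*p*q/3 - 4*q^3 + 8*q^2/3, -p^2/6 + p*q^2 - 2*p*q/3 + 2*q^3 - 2*q^2/3, r}; counting standard monomials gives mu = 7. Corank 2; j^3 = q*(p + 2*q)^2 has shape L^2 M (L != M), so D-series; mu = 7 gives D_7.

Type D_{7}, Milnor number mu = 7.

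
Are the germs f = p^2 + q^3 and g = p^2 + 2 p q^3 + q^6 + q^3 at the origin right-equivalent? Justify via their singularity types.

Yes.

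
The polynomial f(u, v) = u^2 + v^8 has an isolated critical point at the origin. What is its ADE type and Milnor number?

The Hessian of f at 0 has rank 1. Corank 1: A-series; mu = 7 gives A_7.

Type A7, Milnor number mu = 7.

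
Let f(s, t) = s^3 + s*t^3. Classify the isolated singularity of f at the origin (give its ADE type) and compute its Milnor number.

Type E7, Milnor number mu = 7.

The Hessian of f at 0 has rank 0. Corank 2; j^3 = s^3 is a perfect cube, so E-series; the 4-jet and mu = 7 give E_7.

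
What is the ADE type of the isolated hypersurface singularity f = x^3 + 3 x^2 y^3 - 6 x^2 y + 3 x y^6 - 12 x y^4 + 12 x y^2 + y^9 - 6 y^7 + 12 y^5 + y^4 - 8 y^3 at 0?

E_{6}

The Hessian of f at 0 is [[0, 0], [0, 0]] with rank 0, so corank 2. A Groebner basis of the Jacobian ideal J(f) in C{x,y} is {y^3, x^2 - 4*x*y + 4*y^2}; counting standard monomials gives mu = 6. Corank 2; j^3 = (x - 2*y)^3 is a perfect cube, so E-series; the 4-jet and mu = 6 give E_6.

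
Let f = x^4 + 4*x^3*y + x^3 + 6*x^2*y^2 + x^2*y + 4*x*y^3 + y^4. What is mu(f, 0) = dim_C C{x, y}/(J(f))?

The Hessian of f at 0 is [[0, 0], [0, 0]] with rank 0, so corank 2. A Groebner basis of the Jacobian ideal J(f) in C{x,y} is {x*y^2, -x*y/4 + y^3, x^2 + x*y}; counting standard monomials gives mu = 5. Corank 2; j^3 = x^2*(x + y) has shape L^2 M (L != M), so D-series; mu = 5 gives D_5.

5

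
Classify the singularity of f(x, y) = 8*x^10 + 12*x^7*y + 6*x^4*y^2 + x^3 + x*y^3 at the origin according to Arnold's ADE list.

E7

The Hessian of f at 0 has rank 0. Corank 2; j^3 = x^3 is a perfect cube, so E-series; the 4-jet and mu = 7 give E_7.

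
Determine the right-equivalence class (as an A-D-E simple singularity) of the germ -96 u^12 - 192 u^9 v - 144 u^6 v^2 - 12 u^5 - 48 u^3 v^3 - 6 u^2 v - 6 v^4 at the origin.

D_5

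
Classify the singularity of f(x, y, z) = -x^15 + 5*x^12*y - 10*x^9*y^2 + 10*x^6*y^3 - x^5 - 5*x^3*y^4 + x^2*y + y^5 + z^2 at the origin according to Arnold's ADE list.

D6

The Hessian of f at 0 is [[0, 0, 0], [0, 0, 0], [0, 0, 2]] with rank 1, so corank 2. A Groebner basis of the Jacobian ideal J(f) in C{x,y,z} is {x^2/5 + y^4, x^3, x*y, z}; counting standard monomials gives mu = 6. Corank 2; j^3 = x^2*y has shape L^2 M (L != M), so D-series; mu = 6 gives D_6.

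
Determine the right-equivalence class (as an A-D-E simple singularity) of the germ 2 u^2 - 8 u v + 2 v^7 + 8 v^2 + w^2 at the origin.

A6

The Hessian of f at 0 is [[4, -8, 0], [-8, 16, 0], [0, 0, 2]] with rank 2, so corank 1. A Groebner basis of the Jacobian ideal J(f) in C{u,v,w} is {v^6, u - 2*v, w}; counting standard monomials gives mu = 6. Corank 1: A-series; mu = 6 gives A_6.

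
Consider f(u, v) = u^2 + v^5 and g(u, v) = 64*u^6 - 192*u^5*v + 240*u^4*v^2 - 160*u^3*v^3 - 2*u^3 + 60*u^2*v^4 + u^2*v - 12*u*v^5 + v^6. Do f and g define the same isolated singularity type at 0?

The Hessian of f at 0 has rank 1. Corank 1: A-series; mu = 4 gives A_4. The Hessian of g at 0 has rank 0. Corank 2; j^3 = -u^2*(2*u - v) has shape L^2 M (L != M), so D-series; mu = 7 gives D_7. f is A_4 but g is D_7, hence not right-equivalent.

No.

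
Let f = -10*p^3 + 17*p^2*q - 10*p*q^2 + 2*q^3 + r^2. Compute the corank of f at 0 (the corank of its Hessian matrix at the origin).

2

Hessian at 0 has rank 1.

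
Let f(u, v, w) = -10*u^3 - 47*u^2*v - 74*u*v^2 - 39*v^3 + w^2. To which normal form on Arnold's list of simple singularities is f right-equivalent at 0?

D_4

The Hessian of f at 0 is [[0, 0, 0], [0, 0, 0], [0, 0, 2]] with rank 1, so corank 2. A Groebner basis of the Jacobian ideal J(f) in C{u,v,w} is {v^3, u^2 - 23*v^2/11, u*v + 16*v^2/11, w}; counting standard monomials gives mu = 4. Corank 2; j^3 = -(2*u + 3*v)*(5*u^2 + 16*u*v + 13*v^2) splits into three distinct lines over C (the quadratic factor has nonzero discriminant), so D_4.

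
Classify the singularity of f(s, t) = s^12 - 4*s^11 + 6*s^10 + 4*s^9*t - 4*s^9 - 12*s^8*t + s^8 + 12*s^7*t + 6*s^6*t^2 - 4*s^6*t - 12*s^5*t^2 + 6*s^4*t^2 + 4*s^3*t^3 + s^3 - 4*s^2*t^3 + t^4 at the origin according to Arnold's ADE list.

The Hessian of f at 0 is [[0, 0], [0, 0]] with rank 0, so corank 2. A Groebner basis of the Jacobian ideal J(f) in C{s,t} is {t^3, s^2}; counting standard monomials gives mu = 6. Corank 2; j^3 = s^3 is a perfect cube, so E-series; the 4-jet and mu = 6 give E_6.

E_{6}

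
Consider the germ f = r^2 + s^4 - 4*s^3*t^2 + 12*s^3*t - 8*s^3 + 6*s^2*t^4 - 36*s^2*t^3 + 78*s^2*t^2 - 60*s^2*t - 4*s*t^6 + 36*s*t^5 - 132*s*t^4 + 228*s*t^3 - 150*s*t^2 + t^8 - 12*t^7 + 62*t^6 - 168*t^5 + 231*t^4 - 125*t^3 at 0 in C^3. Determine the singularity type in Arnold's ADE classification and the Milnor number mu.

Type E6, Milnor number mu = 6.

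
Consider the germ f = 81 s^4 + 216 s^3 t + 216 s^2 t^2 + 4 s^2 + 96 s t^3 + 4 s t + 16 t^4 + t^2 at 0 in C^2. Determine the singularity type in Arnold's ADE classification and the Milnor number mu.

Type A_3, Milnor number mu = 3.

The Hessian of f at 0 has rank 1. Corank 1: A-series; mu = 3 gives A_3.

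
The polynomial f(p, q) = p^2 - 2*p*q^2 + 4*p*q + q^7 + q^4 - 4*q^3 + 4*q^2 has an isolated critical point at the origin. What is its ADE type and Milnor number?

Type A_6, Milnor number mu = 6.

The Hessian of f at 0 has rank 1. Corank 1: A-series; mu = 6 gives A_6.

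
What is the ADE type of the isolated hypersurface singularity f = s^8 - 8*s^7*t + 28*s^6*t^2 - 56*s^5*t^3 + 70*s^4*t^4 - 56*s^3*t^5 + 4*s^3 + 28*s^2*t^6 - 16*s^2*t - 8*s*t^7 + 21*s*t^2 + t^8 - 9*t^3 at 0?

D9

The Hessian of f at 0 has rank 0. Corank 2; j^3 = (s - t)*(2*s - 3*t)^2 has shape L^2 M (L != M), so D-series; mu = 9 gives D_9.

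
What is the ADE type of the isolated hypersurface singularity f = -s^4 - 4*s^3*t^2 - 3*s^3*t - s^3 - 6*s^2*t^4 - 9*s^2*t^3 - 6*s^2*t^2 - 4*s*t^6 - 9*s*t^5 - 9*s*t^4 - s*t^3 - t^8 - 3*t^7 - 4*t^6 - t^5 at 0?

The Hessian of f at 0 has rank 0. Corank 2; j^3 = -s^3 is a perfect cube, so E-series; the 4-jet and mu = 7 give E_7.

E_7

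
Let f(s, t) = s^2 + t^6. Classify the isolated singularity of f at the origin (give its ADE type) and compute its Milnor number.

The Hessian of f at 0 has rank 1. Corank 1: A-series; mu = 5 gives A_5.

Type A_{5}, Milnor number mu = 5.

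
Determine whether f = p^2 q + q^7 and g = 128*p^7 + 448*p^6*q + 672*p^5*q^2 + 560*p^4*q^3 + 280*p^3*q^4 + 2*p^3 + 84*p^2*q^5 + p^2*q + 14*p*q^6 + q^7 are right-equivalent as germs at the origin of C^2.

The Hessian of f at 0 is [[0, 0], [0, 0]] with rank 0, so corank 2. A Groebner basis of the Jacobian ideal J(f) in C{p,q} is {p^2/7 + q^6, p^3, p*q}; counting standard monomials gives mu = 8. Corank 2; j^3 = p^2*q has shape L^2 M (L != M), so D-series; mu = 8 gives D_8. The Hessian of g at 0 is [[0, 0], [0, 0]] with rank 0, so corank 2. A Groebner basis of the Jacobian ideal J(g) in C{p,q} is {-p*q/14 + q^6, p*q^2, p^2 + p*q/2}; counting standard monomials gives mu = 8. Corank 2; j^3 = p^2*(2*p + q) has shape L^2 M (L != M), so D-series; mu = 8 gives D_8. Both have type D_8, hence right-equivalent.

Yes.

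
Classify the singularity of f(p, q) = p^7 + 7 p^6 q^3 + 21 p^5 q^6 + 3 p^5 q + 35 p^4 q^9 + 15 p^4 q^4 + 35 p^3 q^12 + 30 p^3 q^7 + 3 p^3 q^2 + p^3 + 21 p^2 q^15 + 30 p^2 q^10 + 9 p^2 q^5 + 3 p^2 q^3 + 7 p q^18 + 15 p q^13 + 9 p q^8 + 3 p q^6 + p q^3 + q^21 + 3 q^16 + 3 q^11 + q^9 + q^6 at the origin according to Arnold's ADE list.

E_{7}

The Hessian of f at 0 has rank 0. Corank 2; j^3 = p^3 is a perfect cube, so E-series; the 4-jet and mu = 7 give E_7.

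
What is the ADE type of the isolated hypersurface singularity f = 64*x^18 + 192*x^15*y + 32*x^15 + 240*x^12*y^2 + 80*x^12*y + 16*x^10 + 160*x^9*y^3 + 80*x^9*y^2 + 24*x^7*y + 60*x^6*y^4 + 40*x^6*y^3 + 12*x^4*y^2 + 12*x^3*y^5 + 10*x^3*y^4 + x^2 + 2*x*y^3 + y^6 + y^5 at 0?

The Hessian of f at 0 has rank 1. Corank 1: A-series; mu = 4 gives A_4.

A_4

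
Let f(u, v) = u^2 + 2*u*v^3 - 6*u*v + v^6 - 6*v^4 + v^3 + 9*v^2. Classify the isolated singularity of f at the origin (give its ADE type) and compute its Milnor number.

Type A2, Milnor number mu = 2.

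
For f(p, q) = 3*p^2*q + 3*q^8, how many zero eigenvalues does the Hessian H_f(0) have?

2

Hessian at 0 has rank 0.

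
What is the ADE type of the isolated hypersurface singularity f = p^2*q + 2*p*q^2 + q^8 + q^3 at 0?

D_{9}

The Hessian of f at 0 is [[0, 0], [0, 0]] with rank 0, so corank 2. A Groebner basis of the Jacobian ideal J(f) in C{p,q} is {p^2/8 + q^7 - q^2/8, p^3 + q^3, p*q + q^2}; counting standard monomials gives mu = 9. Corank 2; j^3 = q*(p + q)^2 has shape L^2 M (L != M), so D-series; mu = 9 gives D_9.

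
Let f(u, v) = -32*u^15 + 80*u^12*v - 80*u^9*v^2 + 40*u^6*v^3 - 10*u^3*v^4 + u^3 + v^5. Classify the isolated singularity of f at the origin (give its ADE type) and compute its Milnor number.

Type E_8, Milnor number mu = 8.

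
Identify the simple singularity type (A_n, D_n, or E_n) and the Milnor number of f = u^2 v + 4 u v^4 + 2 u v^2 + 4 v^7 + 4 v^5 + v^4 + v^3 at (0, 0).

Type D5, Milnor number mu = 5.

The Hessian of f at 0 has rank 0. Corank 2; j^3 = v*(u + v)^2 has shape L^2 M (L != M), so D-series; mu = 5 gives D_5.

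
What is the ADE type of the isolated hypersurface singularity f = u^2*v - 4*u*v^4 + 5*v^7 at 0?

D8

The Hessian of f at 0 has rank 0. Corank 2; j^3 = u^2*v has shape L^2 M (L != M), so D-series; mu = 8 gives D_8.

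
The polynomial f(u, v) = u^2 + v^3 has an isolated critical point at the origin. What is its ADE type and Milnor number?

Type A2, Milnor number mu = 2.

The Hessian of f at 0 has rank 1. Corank 1: A-series; mu = 2 gives A_2.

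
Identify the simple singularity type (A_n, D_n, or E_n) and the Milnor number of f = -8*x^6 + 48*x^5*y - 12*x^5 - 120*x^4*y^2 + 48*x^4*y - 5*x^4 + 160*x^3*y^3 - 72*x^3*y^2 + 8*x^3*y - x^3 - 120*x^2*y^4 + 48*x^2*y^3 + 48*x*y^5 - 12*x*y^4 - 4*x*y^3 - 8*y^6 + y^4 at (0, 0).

Type E_6, Milnor number mu = 6.

The Hessian of f at 0 has rank 0. Corank 2; j^3 = -x^3 is a perfect cube, so E-series; the 4-jet and mu = 6 give E_6.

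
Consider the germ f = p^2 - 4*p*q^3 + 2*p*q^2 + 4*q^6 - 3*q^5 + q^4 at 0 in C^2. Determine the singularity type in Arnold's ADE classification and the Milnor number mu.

Type A_{4}, Milnor number mu = 4.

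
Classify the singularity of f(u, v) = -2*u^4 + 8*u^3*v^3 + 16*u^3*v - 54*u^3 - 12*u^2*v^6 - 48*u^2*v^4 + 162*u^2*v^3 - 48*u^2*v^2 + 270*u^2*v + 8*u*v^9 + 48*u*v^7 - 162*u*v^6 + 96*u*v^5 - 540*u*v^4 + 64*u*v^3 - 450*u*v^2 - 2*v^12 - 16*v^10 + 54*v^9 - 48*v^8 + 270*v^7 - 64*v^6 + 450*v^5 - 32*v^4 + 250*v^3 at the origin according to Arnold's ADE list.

E_6

The Hessian of f at 0 has rank 0. Corank 2; j^3 = -2*(3*u - 5*v)^3 is a perfect cube, so E-series; the 4-jet and mu = 6 give E_6.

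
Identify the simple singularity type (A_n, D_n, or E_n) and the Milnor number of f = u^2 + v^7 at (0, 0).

Type A_6, Milnor number mu = 6.

The Hessian of f at 0 is [[2, 0], [0, 0]] with rank 1, so corank 1. A Groebner basis of the Jacobian ideal J(f) in C{u,v} is {v^6, u}; counting standard monomials gives mu = 6. Corank 1: A-series; mu = 6 gives A_6.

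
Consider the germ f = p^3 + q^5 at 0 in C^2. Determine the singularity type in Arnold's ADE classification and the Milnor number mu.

The Hessian of f at 0 has rank 0. Corank 2; j^3 = p^3 is a perfect cube, so E-series; the 5-jet and mu = 8 give E_8.

Type E8, Milnor number mu = 8.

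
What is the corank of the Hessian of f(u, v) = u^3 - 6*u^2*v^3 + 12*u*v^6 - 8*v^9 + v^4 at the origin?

2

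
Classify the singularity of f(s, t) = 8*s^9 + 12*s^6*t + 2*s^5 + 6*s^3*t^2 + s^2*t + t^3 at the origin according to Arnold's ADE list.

D4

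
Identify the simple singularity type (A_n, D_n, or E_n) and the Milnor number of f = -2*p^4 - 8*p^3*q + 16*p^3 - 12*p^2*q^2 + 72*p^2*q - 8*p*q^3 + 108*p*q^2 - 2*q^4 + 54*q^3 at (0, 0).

The Hessian of f at 0 has rank 0. Corank 2; j^3 = 2*(2*p + 3*q)^3 is a perfect cube, so E-series; the 4-jet and mu = 6 give E_6.

Type E_6, Milnor number mu = 6.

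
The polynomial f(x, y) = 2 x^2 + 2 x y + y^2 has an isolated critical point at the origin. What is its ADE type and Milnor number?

Type A_{1}, Milnor number mu = 1.

The Hessian of f at 0 has rank 2. Corank 0: nondegenerate Morse point, so A_1.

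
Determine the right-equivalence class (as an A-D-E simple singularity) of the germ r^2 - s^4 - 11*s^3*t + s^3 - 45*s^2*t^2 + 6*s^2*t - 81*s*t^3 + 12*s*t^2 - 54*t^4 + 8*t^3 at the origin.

The Hessian of f at 0 is [[0, 0, 0], [0, 0, 0], [0, 0, 2]] with rank 1, so corank 2. A Groebner basis of the Jacobian ideal J(f) in C{s,t,r} is {3*s^2 + 12*s*t + t^4 - t^3 + 12*t^2, s^3 - 30*s^2 - 120*s*t + 18*t^3 - 120*t^2, s^2*t + 9*s^2 + 36*s*t - 7*t^3 + 36*t^2, -2*s^2 + s*t^2 - 8*s*t + 8*t^3/3 - 8*t^2, r}; counting standard monomials gives mu = 7. Corank 2; j^3 = (s + 2*t)^3 is a perfect cube, so E-series; the 4-jet and mu = 7 give E_7.

E_7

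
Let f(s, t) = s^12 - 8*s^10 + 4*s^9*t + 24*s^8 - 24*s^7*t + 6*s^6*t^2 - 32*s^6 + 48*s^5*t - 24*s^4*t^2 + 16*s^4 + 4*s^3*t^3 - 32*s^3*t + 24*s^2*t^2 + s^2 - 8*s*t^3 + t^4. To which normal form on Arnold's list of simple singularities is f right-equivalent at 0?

A3

The Hessian of f at 0 is [[2, 0], [0, 0]] with rank 1, so corank 1. A Groebner basis of the Jacobian ideal J(f) in C{s,t} is {t^3, s}; counting standard monomials gives mu = 3. Corank 1: A-series; mu = 3 gives A_3.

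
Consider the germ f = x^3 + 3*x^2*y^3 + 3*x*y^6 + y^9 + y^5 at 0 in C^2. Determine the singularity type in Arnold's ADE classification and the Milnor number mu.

Type E_{8}, Milnor number mu = 8.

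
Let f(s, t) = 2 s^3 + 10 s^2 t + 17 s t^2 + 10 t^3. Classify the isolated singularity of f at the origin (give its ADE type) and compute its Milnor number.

Type D_{4}, Milnor number mu = 4.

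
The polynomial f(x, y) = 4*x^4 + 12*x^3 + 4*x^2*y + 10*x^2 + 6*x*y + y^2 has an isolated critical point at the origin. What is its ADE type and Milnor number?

Type A_{1}, Milnor number mu = 1.

The Hessian of f at 0 has rank 2. Corank 0: nondegenerate Morse point, so A_1.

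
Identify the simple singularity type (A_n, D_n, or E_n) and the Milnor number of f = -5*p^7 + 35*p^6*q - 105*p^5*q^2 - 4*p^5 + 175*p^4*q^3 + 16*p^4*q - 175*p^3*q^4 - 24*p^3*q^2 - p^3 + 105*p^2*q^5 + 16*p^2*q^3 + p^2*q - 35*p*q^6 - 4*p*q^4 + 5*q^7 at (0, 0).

Type D_8, Milnor number mu = 8.

The Hessian of f at 0 has rank 0. Corank 2; j^3 = -p^2*(p - q) has shape L^2 M (L != M), so D-series; mu = 8 gives D_8.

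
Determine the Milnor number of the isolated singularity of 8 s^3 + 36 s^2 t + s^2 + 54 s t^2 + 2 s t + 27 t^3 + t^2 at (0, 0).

2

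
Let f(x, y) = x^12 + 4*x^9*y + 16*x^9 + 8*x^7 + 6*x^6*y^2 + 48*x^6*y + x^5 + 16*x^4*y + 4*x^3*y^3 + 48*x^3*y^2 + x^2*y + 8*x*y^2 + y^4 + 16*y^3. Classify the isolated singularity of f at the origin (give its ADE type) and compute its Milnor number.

Type D5, Milnor number mu = 5.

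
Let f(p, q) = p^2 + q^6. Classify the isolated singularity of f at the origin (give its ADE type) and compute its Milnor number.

Type A_{5}, Milnor number mu = 5.

The Hessian of f at 0 has rank 1. Corank 1: A-series; mu = 5 gives A_5.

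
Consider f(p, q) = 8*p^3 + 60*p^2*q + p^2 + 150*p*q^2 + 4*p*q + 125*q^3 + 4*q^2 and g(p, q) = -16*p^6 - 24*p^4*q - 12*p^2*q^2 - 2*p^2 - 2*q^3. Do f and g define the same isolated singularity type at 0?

The Hessian of f at 0 has rank 1. Corank 1: A-series; mu = 2 gives A_2. The Hessian of g at 0 has rank 1. Corank 1: A-series; mu = 2 gives A_2. Both have type A_2, hence right-equivalent.

Yes.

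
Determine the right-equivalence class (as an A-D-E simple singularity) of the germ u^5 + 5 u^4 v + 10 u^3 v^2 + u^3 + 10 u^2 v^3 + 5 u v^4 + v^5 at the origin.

The Hessian of f at 0 is [[0, 0], [0, 0]] with rank 0, so corank 2. A Groebner basis of the Jacobian ideal J(f) in C{u,v} is {v^5, u*v^3 + v^4/4, u^2}; counting standard monomials gives mu = 8. Corank 2; j^3 = u^3 is a perfect cube, so E-series; the 5-jet and mu = 8 give E_8.

E8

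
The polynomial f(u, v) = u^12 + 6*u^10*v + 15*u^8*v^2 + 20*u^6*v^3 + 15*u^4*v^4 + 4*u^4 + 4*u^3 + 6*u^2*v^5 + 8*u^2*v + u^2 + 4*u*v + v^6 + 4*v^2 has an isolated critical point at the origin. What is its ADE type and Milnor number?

Type A_5, Milnor number mu = 5.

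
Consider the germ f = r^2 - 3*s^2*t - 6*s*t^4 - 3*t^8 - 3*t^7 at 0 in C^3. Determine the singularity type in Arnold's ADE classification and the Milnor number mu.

Type D9, Milnor number mu = 9.

The Hessian of f at 0 has rank 1. Corank 2; j^3 = -3*s^2*t has shape L^2 M (L != M), so D-series; mu = 9 gives D_9.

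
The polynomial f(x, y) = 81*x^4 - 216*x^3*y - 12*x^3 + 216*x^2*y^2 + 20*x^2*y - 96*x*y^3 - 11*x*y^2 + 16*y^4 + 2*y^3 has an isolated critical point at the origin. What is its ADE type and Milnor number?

Type D5, Milnor number mu = 5.

The Hessian of f at 0 is [[0, 0], [0, 0]] with rank 0, so corank 2. A Groebner basis of the Jacobian ideal J(f) in C{x,y} is {x*y^2 + 2*x*y/3 - y^2/3, 4*x*y/3 + y^3 - 2*y^2/3, x^2 - 7*x*y/6 + y^2/3}; counting standard monomials gives mu = 5. Corank 2; j^3 = -(2*x - y)^2*(3*x - 2*y) has shape L^2 M (L != M), so D-series; mu = 5 gives D_5.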